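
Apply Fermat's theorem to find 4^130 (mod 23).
By Fermat: 4^{22} ≡ 1 (mod 23). 130 = 5×22 + 20. So 4^{130} ≡ 4^{20} ≡ 13 (mod 23)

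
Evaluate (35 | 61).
(35/61) = 35^{30} mod 61 = -1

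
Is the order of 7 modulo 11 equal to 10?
Yes, ord_11(7) = 10.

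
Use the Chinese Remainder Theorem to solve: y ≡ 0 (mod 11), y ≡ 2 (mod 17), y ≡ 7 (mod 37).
3300

Using the Chinese Remainder Theorem:
M = product of moduli = 6919
For equation 1: M_1 = 629, 629 ≡ 2 (mod 11), inverse of 629 mod 11 is 6 (check: 2 × 6 = 12 ≡ 1 (mod 11))
For equation 2: M_2 = 407, 407 ≡ 16 (mod 17), inverse of 407 mod 17 is 16 (check: 16 × 16 = 256 ≡ 1 (mod 17))
For equation 3: M_3 = 187, 187 ≡ 2 (mod 37), inverse of 187 mod 37 is 19 (check: 2 × 19 = 38 ≡ 1 (mod 37))
Combine: y ≡ Σ r_i×M_i×(M_i⁻¹ mod m_i) = 0×629×6 + 2×407×16 + 7×187×19 = 0 + 13024 + 24871 = 37895
37895 mod 6919 = 3300
y ≡ 3300 (mod 6919)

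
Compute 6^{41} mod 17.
11

Using successive squaring:
Binary expansion of 41: 101001
Powers of 6 mod 17 (each is the square of the previous):
  6^1 ≡ 6 (mod 17)
  6^2 ≡ 6² = 36 ≡ 2 (mod 17)
  6^4 ≡ 2² = 4 ≡ 4 (mod 17)
  6^8 ≡ 4² = 16 ≡ 16 (mod 17)
  6^16 ≡ 16² = 256 ≡ 1 (mod 17)
  6^32 ≡ 1² = 1 ≡ 1 (mod 17)
41 = 32 + 8 + 1, so 6^41 = 6^32 × 6^8 × 6^1 ≡ 1 × 16 × 6 (mod 17)
Multiplying step by step:
  1 × 16 = 16 ≡ 16 (mod 17)
  16 × 6 = 96 ≡ 11 (mod 17)
Result: 6^41 ≡ 11 (mod 17)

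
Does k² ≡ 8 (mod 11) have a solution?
By Euler's criterion: 8^{5} ≡ 10 (mod 11). Since this equals -1 (≡ 10), 8 is not a QR.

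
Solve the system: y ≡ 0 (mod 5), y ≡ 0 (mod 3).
M = 5 × 3 = 15. M₁ = 3, y₁ ≡ 2 (mod 5). M₂ = 5, y₂ ≡ 2 (mod 3). y = 0×3×2 + 0×5×2 ≡ 0 (mod 15)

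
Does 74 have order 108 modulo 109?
p - 1 = 108 has prime divisors 2, 3. Check 74^(108/q) mod 109 for each: 74^(108/2) = 74^54 ≡ 1, 74^(108/3) = 74^36 ≡ 45 (mod 109). Since 74^54 ≡ 1 (mod 109), the order of 74 divides 54 (in fact the order is 54) ≠ 108, so it is not a primitive root.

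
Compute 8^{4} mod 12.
4

Using successive squaring:
Binary expansion of 4: 100
Powers of 8 mod 12 (each is the square of the previous):
  8^1 ≡ 8 (mod 12)
  8^2 ≡ 8² = 64 ≡ 4 (mod 12)
  8^4 ≡ 4² = 16 ≡ 4 (mod 12)
4 is a power of 2, so 8^4 is the last square: ≡ 4 (mod 12)
Result: 8^4 ≡ 4 (mod 12)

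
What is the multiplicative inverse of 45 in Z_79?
72

Using Extended Euclidean Algorithm:
gcd(45, 79) = 1
Bezout coefficients: 45 × -7 + 79 × 4 = 1
So 45 × -7 ≡ 1 (mod 79)
The inverse is -7 mod 79 = 72
Verification: 45 × 72 = 3240 = 41 × 79 + 1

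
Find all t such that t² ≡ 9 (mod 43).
The square roots of 9 mod 43 are 40 and 3. Verify: 40² = 1600 ≡ 9 (mod 43)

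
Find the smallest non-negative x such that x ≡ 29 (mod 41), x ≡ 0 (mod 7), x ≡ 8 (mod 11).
1218

Using the Chinese Remainder Theorem:
M = product of moduli = 3157
For equation 1: M_1 = 77, 77 ≡ 36 (mod 41), inverse of 77 mod 41 is 8 (check: 36 × 8 = 288 ≡ 1 (mod 41))
For equation 2: M_2 = 451, 451 ≡ 3 (mod 7), inverse of 451 mod 7 is 5 (check: 3 × 5 = 15 ≡ 1 (mod 7))
For equation 3: M_3 = 287, 287 ≡ 1 (mod 11), inverse of 287 mod 11 is 1 (check: 1 × 1 = 1 ≡ 1 (mod 11))
Combine: x ≡ Σ r_i×M_i×(M_i⁻¹ mod m_i) = 29×77×8 + 0×451×5 + 8×287×1 = 17864 + 0 + 2296 = 20160
20160 mod 3157 = 1218
x ≡ 1218 (mod 3157)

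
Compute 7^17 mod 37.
Using repeated squaring. 17 = 16 + 1 (binary 10001). Repeated squaring mod 37: 7^1 ≡ 7; 7^2 ≡ 7² = 49 ≡ 12; 7^4 ≡ 12² = 144 ≡ 33; 7^8 ≡ 33² = 1089 ≡ 16; 7^16 ≡ 16² = 256 ≡ 34. Multiply: 7^17 = 7^16 × 7^1 ≡ 34 × 7 (mod 37): 34 × 7 = 238 ≡ 16. So 7^17 ≡ 16 (mod 37).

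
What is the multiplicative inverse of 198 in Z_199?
198^(-1) ≡ 198 (mod 199). Verification: 198 × 198 = 39204 ≡ 1 (mod 199)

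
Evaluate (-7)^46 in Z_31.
Using Fermat: (-7)^{30} ≡ 1 (mod 31). 46 ≡ 16 (mod 30). So (-7)^{46} ≡ (-7)^{16} ≡ 7 (mod 31)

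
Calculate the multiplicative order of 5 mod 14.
Powers of 5 mod 14: 5^1≡5, 5^2≡11, 5^3≡13, 5^4≡9, 5^5≡3, 5^6≡1. Order = 6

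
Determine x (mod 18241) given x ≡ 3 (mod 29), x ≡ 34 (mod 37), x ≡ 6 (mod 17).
1366

Using the Chinese Remainder Theorem:
M = product of moduli = 18241
For equation 1: M_1 = 629, 629 ≡ 20 (mod 29), inverse of 629 mod 29 is 16 (check: 20 × 16 = 320 ≡ 1 (mod 29))
For equation 2: M_2 = 493, 493 ≡ 12 (mod 37), inverse of 493 mod 37 is 34 (check: 12 × 34 = 408 ≡ 1 (mod 37))
For equation 3: M_3 = 1073, 1073 ≡ 2 (mod 17), inverse of 1073 mod 17 is 9 (check: 2 × 9 = 18 ≡ 1 (mod 17))
Combine: x ≡ Σ r_i×M_i×(M_i⁻¹ mod m_i) = 3×629×16 + 34×493×34 + 6×1073×9 = 30192 + 569908 + 57942 = 658042
658042 mod 18241 = 1366
x ≡ 1366 (mod 18241)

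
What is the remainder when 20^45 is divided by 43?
Using Fermat: 20^{42} ≡ 1 (mod 43). 45 ≡ 3 (mod 42). So 20^{45} ≡ 20^{3} ≡ 2 (mod 43)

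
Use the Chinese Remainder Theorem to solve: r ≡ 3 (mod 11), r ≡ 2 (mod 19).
M = 11 × 19 = 209. M₁ = 19, y₁ ≡ 7 (mod 11). M₂ = 11, y₂ ≡ 7 (mod 19). r = 3×19×7 + 2×11×7 ≡ 135 (mod 209)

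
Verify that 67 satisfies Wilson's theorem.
(66)! mod 67 = 66. Since this equals -1 (mod 67), Wilson confirms 67 is prime.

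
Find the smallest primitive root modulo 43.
3

A primitive root g modulo p has order p-1 = 42
Prime divisors of 42: [2, 3, 7]
g is a primitive root iff g^(42/q) ≢ 1 (mod 43) for each prime divisor q
Testing small values:
  g = 2: 2^21 ≡ 42, 2^14 ≡ 1, 2^6 ≡ 21 (mod 43) → 2^14 ≡ 1, not primitive root
  g = 3: 3^21 ≡ 42, 3^14 ≡ 36, 3^6 ≡ 41 (mod 43) → none is 1, primitive root!
The smallest primitive root is 3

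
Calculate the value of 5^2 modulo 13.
2 = 2 (binary 10). Repeated squaring mod 13: 5^1 ≡ 5; 5^2 ≡ 5² = 25 ≡ 12. So 5^2 ≡ 12 (mod 13).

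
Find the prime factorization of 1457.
31 × 47

Divide by primes starting from smallest:
1457 ÷ 31 = 47
47 ÷ 47 = 1

1457 = 31 × 47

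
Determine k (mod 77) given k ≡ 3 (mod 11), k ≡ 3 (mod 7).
3

Using the Chinese Remainder Theorem:
M = product of moduli = 77
For equation 1: M_1 = 7, 7 ≡ 7 (mod 11), inverse of 7 mod 11 is 8 (check: 7 × 8 = 56 ≡ 1 (mod 11))
For equation 2: M_2 = 11, 11 ≡ 4 (mod 7), inverse of 11 mod 7 is 2 (check: 4 × 2 = 8 ≡ 1 (mod 7))
Combine: k ≡ Σ r_i×M_i×(M_i⁻¹ mod m_i) = 3×7×8 + 3×11×2 = 168 + 66 = 234
234 mod 77 = 3
k ≡ 3 (mod 77)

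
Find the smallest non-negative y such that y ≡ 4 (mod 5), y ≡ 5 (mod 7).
19

Using the Chinese Remainder Theorem:
M = product of moduli = 35
For equation 1: M_1 = 7, 7 ≡ 2 (mod 5), inverse of 7 mod 5 is 3 (check: 2 × 3 = 6 ≡ 1 (mod 5))
For equation 2: M_2 = 5, 5 ≡ 5 (mod 7), inverse of 5 mod 7 is 3 (check: 5 × 3 = 15 ≡ 1 (mod 7))
Combine: y ≡ Σ r_i×M_i×(M_i⁻¹ mod m_i) = 4×7×3 + 5×5×3 = 84 + 75 = 159
159 mod 35 = 19
y ≡ 19 (mod 35)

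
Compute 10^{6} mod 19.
11

Using successive squaring:
Binary expansion of 6: 110
Powers of 10 mod 19 (each is the square of the previous):
  10^1 ≡ 10 (mod 19)
  10^2 ≡ 10² = 100 ≡ 5 (mod 19)
  10^4 ≡ 5² = 25 ≡ 6 (mod 19)
6 = 4 + 2, so 10^6 = 10^4 × 10^2 ≡ 6 × 5 (mod 19)
Multiplying step by step:
  6 × 5 = 30 ≡ 11 (mod 19)
Result: 10^6 ≡ 11 (mod 19)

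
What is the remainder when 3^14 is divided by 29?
Using repeated squaring. 14 = 8 + 4 + 2 (binary 1110). Repeated squaring mod 29: 3^1 ≡ 3; 3^2 ≡ 3² = 9 ≡ 9; 3^4 ≡ 9² = 81 ≡ 23; 3^8 ≡ 23² = 529 ≡ 7. Multiply: 3^14 = 3^8 × 3^4 × 3^2 ≡ 7 × 23 × 9 (mod 29): 7 × 23 = 161 ≡ 16; 16 × 9 = 144 ≡ 28. So 3^14 ≡ 28 (mod 29).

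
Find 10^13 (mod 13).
Using Fermat: 10^{12} ≡ 1 (mod 13). 13 ≡ 1 (mod 12). So 10^{13} ≡ 10^{1} ≡ 10 (mod 13)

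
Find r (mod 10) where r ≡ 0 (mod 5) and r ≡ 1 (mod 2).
M = 5 × 2 = 10. M₁ = 2, y₁ ≡ 3 (mod 5). M₂ = 5, y₂ ≡ 1 (mod 2). r = 0×2×3 + 1×5×1 ≡ 5 (mod 10)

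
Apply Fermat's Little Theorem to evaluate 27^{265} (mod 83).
16

By Fermat's Little Theorem, a^(p-1) ≡ 1 (mod p) for prime p and gcd(a, p) = 1
Here p = 83, so 27^82 ≡ 1 (mod 83)
We can reduce the exponent: 265 mod 82 = 19
So 27^265 ≡ 27^19 (mod 83)
Computing: 27^19 mod 83 = 16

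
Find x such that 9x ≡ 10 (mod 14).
12

Since gcd(9, 14) = 1 divides 10, a solution exists.
Multiply both sides by the inverse of 9 mod 14:
  9^(-1) mod 14 = 11
  x ≡ 11 × 10 ≡ 110 ≡ 12 (mod 14)
Verification: 9 × 12 = 108 = 7 × 14 + 10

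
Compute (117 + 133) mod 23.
20

(117 + 133) = 250
250 mod 23 = 20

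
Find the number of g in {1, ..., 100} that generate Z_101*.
Number of primitive roots mod 101 = φ(100) = 40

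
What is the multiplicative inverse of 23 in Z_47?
45

Using Extended Euclidean Algorithm:
gcd(23, 47) = 1
Bezout coefficients: 23 × -2 + 47 × 1 = 1
So 23 × -2 ≡ 1 (mod 47)
The inverse is -2 mod 47 = 45
Verification: 23 × 45 = 1035 = 22 × 47 + 1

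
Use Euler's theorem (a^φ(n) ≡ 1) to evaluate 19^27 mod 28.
By Euler: 19^{12} ≡ 1 (mod 28) since gcd(19, 28) = 1. 27 = 2×12 + 3. So 19^{27} ≡ 19^{3} ≡ 27 (mod 28)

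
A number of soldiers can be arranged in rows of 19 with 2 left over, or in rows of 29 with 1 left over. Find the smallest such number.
M = 19 × 29 = 551. M₁ = 29, y₁ ≡ 2 (mod 19). M₂ = 19, y₂ ≡ 26 (mod 29). x = 2×29×2 + 1×19×26 ≡ 59 (mod 551). The smallest positive such number is 59.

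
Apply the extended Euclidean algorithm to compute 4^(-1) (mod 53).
Extended GCD: 4(-13) + 53(1) = 1. So 4^(-1) ≡ 40 ≡ 40 (mod 53). Verify: 4 × 40 = 160 ≡ 1 (mod 53)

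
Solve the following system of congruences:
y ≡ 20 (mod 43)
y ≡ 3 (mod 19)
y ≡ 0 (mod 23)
6900

Using the Chinese Remainder Theorem:
M = product of moduli = 18791
For equation 1: M_1 = 437, 437 ≡ 7 (mod 43), inverse of 437 mod 43 is 37 (check: 7 × 37 = 259 ≡ 1 (mod 43))
For equation 2: M_2 = 989, 989 ≡ 1 (mod 19), inverse of 989 mod 19 is 1 (check: 1 × 1 = 1 ≡ 1 (mod 19))
For equation 3: M_3 = 817, 817 ≡ 12 (mod 23), inverse of 817 mod 23 is 2 (check: 12 × 2 = 24 ≡ 1 (mod 23))
Combine: y ≡ Σ r_i×M_i×(M_i⁻¹ mod m_i) = 20×437×37 + 3×989×1 + 0×817×2 = 323380 + 2967 + 0 = 326347
326347 mod 18791 = 6900
y ≡ 6900 (mod 18791)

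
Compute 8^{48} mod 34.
18

Using successive squaring:
Binary expansion of 48: 110000
Powers of 8 mod 34 (each is the square of the previous):
  8^1 ≡ 8 (mod 34)
  8^2 ≡ 8² = 64 ≡ 30 (mod 34)
  8^4 ≡ 30² = 900 ≡ 16 (mod 34)
  8^8 ≡ 16² = 256 ≡ 18 (mod 34)
  8^16 ≡ 18² = 324 ≡ 18 (mod 34)
  8^32 ≡ 18² = 324 ≡ 18 (mod 34)
48 = 32 + 16, so 8^48 = 8^32 × 8^16 ≡ 18 × 18 (mod 34)
Multiplying step by step:
  18 × 18 = 324 ≡ 18 (mod 34)
Result: 8^48 ≡ 18 (mod 34)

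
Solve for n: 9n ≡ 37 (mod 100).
93

Since gcd(9, 100) = 1 divides 37, a solution exists.
Multiply both sides by the inverse of 9 mod 100:
  9^(-1) mod 100 = 89
  x ≡ 89 × 37 ≡ 3293 ≡ 93 (mod 100)
Verification: 9 × 93 = 837 = 8 × 100 + 37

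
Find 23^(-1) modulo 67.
35

Using Extended Euclidean Algorithm:
gcd(23, 67) = 1
Bezout coefficients: 23 × -32 + 67 × 11 = 1
So 23 × -32 ≡ 1 (mod 67)
The inverse is -32 mod 67 = 35
Verification: 23 × 35 = 805 = 12 × 67 + 1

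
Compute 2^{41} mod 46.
26

Using successive squaring:
Binary expansion of 41: 101001
Powers of 2 mod 46 (each is the square of the previous):
  2^1 ≡ 2 (mod 46)
  2^2 ≡ 2² = 4 ≡ 4 (mod 46)
  2^4 ≡ 4² = 16 ≡ 16 (mod 46)
  2^8 ≡ 16² = 256 ≡ 26 (mod 46)
  2^16 ≡ 26² = 676 ≡ 32 (mod 46)
  2^32 ≡ 32² = 1024 ≡ 12 (mod 46)
41 = 32 + 8 + 1, so 2^41 = 2^32 × 2^8 × 2^1 ≡ 12 × 26 × 2 (mod 46)
Multiplying step by step:
  12 × 26 = 312 ≡ 36 (mod 46)
  36 × 2 = 72 ≡ 26 (mod 46)
Result: 2^41 ≡ 26 (mod 46)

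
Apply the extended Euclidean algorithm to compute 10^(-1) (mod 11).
Extended GCD: 10(-1) + 11(1) = 1. So 10^(-1) ≡ 10 ≡ 10 (mod 11). Verify: 10 × 10 = 100 ≡ 1 (mod 11)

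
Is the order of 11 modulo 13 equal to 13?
No, the actual order is 12, not 13.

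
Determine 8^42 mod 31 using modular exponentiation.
Using Fermat: 8^{30} ≡ 1 (mod 31). 42 ≡ 12 (mod 30). So 8^{42} ≡ 8^{12} ≡ 2 (mod 31)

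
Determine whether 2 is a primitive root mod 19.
p - 1 = 18 has prime divisors 2, 3. Check 2^(18/q) mod 19 for each: 2^(18/2) = 2^9 ≡ 18, 2^(18/3) = 2^6 ≡ 7 (mod 19). None of these is 1, so 2 has order 18 = φ(19), so it is a primitive root mod 19.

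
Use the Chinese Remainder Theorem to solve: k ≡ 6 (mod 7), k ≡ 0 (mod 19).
76

Using the Chinese Remainder Theorem:
M = product of moduli = 133
For equation 1: M_1 = 19, 19 ≡ 5 (mod 7), inverse of 19 mod 7 is 3 (check: 5 × 3 = 15 ≡ 1 (mod 7))
For equation 2: M_2 = 7, 7 ≡ 7 (mod 19), inverse of 7 mod 19 is 11 (check: 7 × 11 = 77 ≡ 1 (mod 19))
Combine: k ≡ Σ r_i×M_i×(M_i⁻¹ mod m_i) = 6×19×3 + 0×7×11 = 342 + 0 = 342
342 mod 133 = 76
k ≡ 76 (mod 133)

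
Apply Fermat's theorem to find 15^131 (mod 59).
By Fermat: 15^{58} ≡ 1 (mod 59). 131 = 2×58 + 15. So 15^{131} ≡ 15^{15} ≡ 29 (mod 59)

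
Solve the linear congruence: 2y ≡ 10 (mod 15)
5

Since gcd(2, 15) = 1 divides 10, a solution exists.
Multiply both sides by the inverse of 2 mod 15:
  2^(-1) mod 15 = 8
  x ≡ 8 × 10 ≡ 80 ≡ 5 (mod 15)
Verification: 2 × 5 = 10 = 0 × 15 + 10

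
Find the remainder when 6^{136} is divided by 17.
By Fermat: 6^{16} ≡ 1 (mod 17). 136 = 8×16 + 8. So 6^{136} ≡ 6^{8} ≡ 16 (mod 17)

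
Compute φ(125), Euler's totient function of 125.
100

Prime factorization: 125 = 5^3
Using the formula φ(n) = n × Π(1 - 1/p) for each prime factor p:
φ(125) = 125 × (1 - 1/5)
φ(125) = 100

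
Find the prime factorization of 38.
2 × 19

Divide by primes starting from smallest:
38 ÷ 2 = 19
19 ÷ 19 = 1

38 = 2 × 19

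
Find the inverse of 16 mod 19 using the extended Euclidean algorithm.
Extended GCD: 16(6) + 19(-5) = 1. So 16^(-1) ≡ 6 ≡ 6 (mod 19). Verify: 16 × 6 = 96 ≡ 1 (mod 19)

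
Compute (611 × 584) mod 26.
0

(611 × 584) = 356824
356824 mod 26 = 0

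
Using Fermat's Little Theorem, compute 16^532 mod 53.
By Fermat: 16^{52} ≡ 1 (mod 53). 532 ≡ 12 (mod 52). So 16^{532} ≡ 16^{12} ≡ 10 (mod 53)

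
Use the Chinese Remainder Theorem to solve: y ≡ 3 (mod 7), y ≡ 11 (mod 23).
M = 7 × 23 = 161. M₁ = 23, y₁ ≡ 4 (mod 7). M₂ = 7, y₂ ≡ 10 (mod 23). y = 3×23×4 + 11×7×10 ≡ 80 (mod 161)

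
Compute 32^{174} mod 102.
64

Using successive squaring:
Binary expansion of 174: 10101110
Powers of 32 mod 102 (each is the square of the previous):
  32^1 ≡ 32 (mod 102)
  32^2 ≡ 32² = 1024 ≡ 4 (mod 102)
  32^4 ≡ 4² = 16 ≡ 16 (mod 102)
  32^8 ≡ 16² = 256 ≡ 52 (mod 102)
  32^16 ≡ 52² = 2704 ≡ 52 (mod 102)
  32^32 ≡ 52² = 2704 ≡ 52 (mod 102)
  32^64 ≡ 52² = 2704 ≡ 52 (mod 102)
  32^128 ≡ 52² = 2704 ≡ 52 (mod 102)
174 = 128 + 32 + 8 + 4 + 2, so 32^174 = 32^128 × 32^32 × 32^8 × 32^4 × 32^2 ≡ 52 × 52 × 52 × 16 × 4 (mod 102)
Multiplying step by step:
  52 × 52 = 2704 ≡ 52 (mod 102)
  52 × 52 = 2704 ≡ 52 (mod 102)
  52 × 16 = 832 ≡ 16 (mod 102)
  16 × 4 = 64 ≡ 64 (mod 102)
Result: 32^174 ≡ 64 (mod 102)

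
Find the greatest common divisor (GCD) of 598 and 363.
1

Using the Euclidean algorithm:
598 = 1 × 363 + 235
363 = 1 × 235 + 128
235 = 1 × 128 + 107
128 = 1 × 107 + 21
107 = 5 × 21 + 2
21 = 10 × 2 + 1
2 = 2 × 1 + 0

GCD(598, 363) = 1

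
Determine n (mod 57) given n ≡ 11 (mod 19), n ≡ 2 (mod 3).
11

Using the Chinese Remainder Theorem:
M = product of moduli = 57
For equation 1: M_1 = 3, 3 ≡ 3 (mod 19), inverse of 3 mod 19 is 13 (check: 3 × 13 = 39 ≡ 1 (mod 19))
For equation 2: M_2 = 19, 19 ≡ 1 (mod 3), inverse of 19 mod 3 is 1 (check: 1 × 1 = 1 ≡ 1 (mod 3))
Combine: n ≡ Σ r_i×M_i×(M_i⁻¹ mod m_i) = 11×3×13 + 2×19×1 = 429 + 38 = 467
467 mod 57 = 11
n ≡ 11 (mod 57)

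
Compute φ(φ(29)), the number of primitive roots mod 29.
Number of primitive roots mod 29 = φ(28) = 12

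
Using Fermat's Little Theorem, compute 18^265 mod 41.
By Fermat: 18^{40} ≡ 1 (mod 41). 265 = 6×40 + 25. So 18^{265} ≡ 18^{25} ≡ 1 (mod 41)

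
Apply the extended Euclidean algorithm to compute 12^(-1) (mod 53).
Extended GCD: 12(-22) + 53(5) = 1. So 12^(-1) ≡ 31 ≡ 31 (mod 53). Verify: 12 × 31 = 372 ≡ 1 (mod 53)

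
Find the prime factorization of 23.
23

Divide by primes starting from smallest:
23 ÷ 23 = 1

23 = 23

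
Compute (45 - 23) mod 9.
4

(45 - 23) = 22
22 mod 9 = 4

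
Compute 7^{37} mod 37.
7

Using successive squaring:
Binary expansion of 37: 100101
Powers of 7 mod 37 (each is the square of the previous):
  7^1 ≡ 7 (mod 37)
  7^2 ≡ 7² = 49 ≡ 12 (mod 37)
  7^4 ≡ 12² = 144 ≡ 33 (mod 37)
  7^8 ≡ 33² = 1089 ≡ 16 (mod 37)
  7^16 ≡ 16² = 256 ≡ 34 (mod 37)
  7^32 ≡ 34² = 1156 ≡ 9 (mod 37)
37 = 32 + 4 + 1, so 7^37 = 7^32 × 7^4 × 7^1 ≡ 9 × 33 × 7 (mod 37)
Multiplying step by step:
  9 × 33 = 297 ≡ 1 (mod 37)
  1 × 7 = 7 ≡ 7 (mod 37)
Result: 7^37 ≡ 7 (mod 37)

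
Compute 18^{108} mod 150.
126

Using successive squaring:
Binary expansion of 108: 1101100
Powers of 18 mod 150 (each is the square of the previous):
  18^1 ≡ 18 (mod 150)
  18^2 ≡ 18² = 324 ≡ 24 (mod 150)
  18^4 ≡ 24² = 576 ≡ 126 (mod 150)
  18^8 ≡ 126² = 15876 ≡ 126 (mod 150)
  18^16 ≡ 126² = 15876 ≡ 126 (mod 150)
  18^32 ≡ 126² = 15876 ≡ 126 (mod 150)
  18^64 ≡ 126² = 15876 ≡ 126 (mod 150)
108 = 64 + 32 + 8 + 4, so 18^108 = 18^64 × 18^32 × 18^8 × 18^4 ≡ 126 × 126 × 126 × 126 (mod 150)
Multiplying step by step:
  126 × 126 = 15876 ≡ 126 (mod 150)
  126 × 126 = 15876 ≡ 126 (mod 150)
  126 × 126 = 15876 ≡ 126 (mod 150)
Result: 18^108 ≡ 126 (mod 150)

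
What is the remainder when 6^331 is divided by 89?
Using Fermat: 6^{88} ≡ 1 (mod 89). 331 ≡ 67 (mod 88). So 6^{331} ≡ 6^{67} ≡ 63 (mod 89)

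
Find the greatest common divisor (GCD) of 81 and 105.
3

Using the Euclidean algorithm:
81 = 0 × 105 + 81
105 = 1 × 81 + 24
81 = 3 × 24 + 9
24 = 2 × 9 + 6
9 = 1 × 6 + 3
6 = 2 × 3 + 0

GCD(81, 105) = 3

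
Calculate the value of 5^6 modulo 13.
6 = 4 + 2 (binary 110). Repeated squaring mod 13: 5^1 ≡ 5; 5^2 ≡ 5² = 25 ≡ 12; 5^4 ≡ 12² = 144 ≡ 1. Multiply: 5^6 = 5^4 × 5^2 ≡ 1 × 12 (mod 13): 1 × 12 = 12 ≡ 12. So 5^6 ≡ 12 (mod 13).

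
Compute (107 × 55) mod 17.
3

(107 × 55) = 5885
5885 mod 17 = 3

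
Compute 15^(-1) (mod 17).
15^(-1) ≡ 8 (mod 17). Verification: 15 × 8 = 120 ≡ 1 (mod 17)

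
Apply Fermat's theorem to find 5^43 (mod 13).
By Fermat: 5^{12} ≡ 1 (mod 13). 43 = 3×12 + 7. So 5^{43} ≡ 5^{7} ≡ 8 (mod 13)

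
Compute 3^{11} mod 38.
29

Using successive squaring:
Binary expansion of 11: 1011
Powers of 3 mod 38 (each is the square of the previous):
  3^1 ≡ 3 (mod 38)
  3^2 ≡ 3² = 9 ≡ 9 (mod 38)
  3^4 ≡ 9² = 81 ≡ 5 (mod 38)
  3^8 ≡ 5² = 25 ≡ 25 (mod 38)
11 = 8 + 2 + 1, so 3^11 = 3^8 × 3^2 × 3^1 ≡ 25 × 9 × 3 (mod 38)
Multiplying step by step:
  25 × 9 = 225 ≡ 35 (mod 38)
  35 × 3 = 105 ≡ 29 (mod 38)
Result: 3^11 ≡ 29 (mod 38)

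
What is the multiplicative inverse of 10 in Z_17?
10^(-1) ≡ 12 (mod 17). Verification: 10 × 12 = 120 ≡ 1 (mod 17)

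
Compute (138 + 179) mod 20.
17

(138 + 179) = 317
317 mod 20 = 17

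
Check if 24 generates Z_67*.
p - 1 = 66 has prime divisors 2, 3, 11. Check 24^(66/q) mod 67 for each: 24^(66/2) = 24^33 ≡ 1, 24^(66/3) = 24^22 ≡ 1, 24^(66/11) = 24^6 ≡ 15 (mod 67). Since 24^33 ≡ 1 (mod 67), the order of 24 divides 33 (in fact the order is 11) ≠ 66, so it is not a primitive root.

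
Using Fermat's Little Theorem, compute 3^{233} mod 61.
27

By Fermat's Little Theorem, a^(p-1) ≡ 1 (mod p) for prime p and gcd(a, p) = 1
Here p = 61, so 3^60 ≡ 1 (mod 61)
We can reduce the exponent: 233 mod 60 = 53
So 3^233 ≡ 3^53 (mod 61)
Computing: 3^53 mod 61 = 27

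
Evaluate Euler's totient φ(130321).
123462

Prime factorization: 130321 = 19^4
Using the formula φ(n) = n × Π(1 - 1/p) for each prime factor p:
φ(130321) = 130321 × (1 - 1/19)
φ(130321) = 123462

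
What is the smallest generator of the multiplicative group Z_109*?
p - 1 = 108 has prime divisors 2, 3. h is a primitive root mod 109 iff h^(108/q) ≢ 1 (mod 109) for each such q.
h = 2: 2^54 ≡ 108, 2^36 ≡ 1 (mod 109); 2^36 ≡ 1, so not a primitive root.
h = 3: 3^54 ≡ 1, 3^36 ≡ 63 (mod 109); 3^54 ≡ 1, so not a primitive root.
h = 4: 4^54 ≡ 1, 4^36 ≡ 1 (mod 109); 4^54 ≡ 1, so not a primitive root.
h = 5: 5^54 ≡ 1, 5^36 ≡ 63 (mod 109); 5^54 ≡ 1, so not a primitive root.
h = 6: 6^54 ≡ 108, 6^36 ≡ 63 (mod 109); none is 1, so 6 has order 108 and is a primitive root.
The smallest primitive root mod 109 is g = 6.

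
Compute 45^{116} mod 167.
152

Using successive squaring:
Binary expansion of 116: 1110100
Powers of 45 mod 167 (each is the square of the previous):
  45^1 ≡ 45 (mod 167)
  45^2 ≡ 45² = 2025 ≡ 21 (mod 167)
  45^4 ≡ 21² = 441 ≡ 107 (mod 167)
  45^8 ≡ 107² = 11449 ≡ 93 (mod 167)
  45^16 ≡ 93² = 8649 ≡ 132 (mod 167)
  45^32 ≡ 132² = 17424 ≡ 56 (mod 167)
  45^64 ≡ 56² = 3136 ≡ 130 (mod 167)
116 = 64 + 32 + 16 + 4, so 45^116 = 45^64 × 45^32 × 45^16 × 45^4 ≡ 130 × 56 × 132 × 107 (mod 167)
Multiplying step by step:
  130 × 56 = 7280 ≡ 99 (mod 167)
  99 × 132 = 13068 ≡ 42 (mod 167)
  42 × 107 = 4494 ≡ 152 (mod 167)
Result: 45^116 ≡ 152 (mod 167)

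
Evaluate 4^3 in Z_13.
3 = 2 + 1 (binary 11). Repeated squaring mod 13: 4^1 ≡ 4; 4^2 ≡ 4² = 16 ≡ 3. Multiply: 4^3 = 4^2 × 4^1 ≡ 3 × 4 (mod 13): 3 × 4 = 12 ≡ 12. So 4^3 ≡ 12 (mod 13).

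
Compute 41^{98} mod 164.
41

Using successive squaring:
Binary expansion of 98: 1100010
Powers of 41 mod 164 (each is the square of the previous):
  41^1 ≡ 41 (mod 164)
  41^2 ≡ 41² = 1681 ≡ 41 (mod 164)
  41^4 ≡ 41² = 1681 ≡ 41 (mod 164)
  41^8 ≡ 41² = 1681 ≡ 41 (mod 164)
  41^16 ≡ 41² = 1681 ≡ 41 (mod 164)
  41^32 ≡ 41² = 1681 ≡ 41 (mod 164)
  41^64 ≡ 41² = 1681 ≡ 41 (mod 164)
98 = 64 + 32 + 2, so 41^98 = 41^64 × 41^32 × 41^2 ≡ 41 × 41 × 41 (mod 164)
Multiplying step by step:
  41 × 41 = 1681 ≡ 41 (mod 164)
  41 × 41 = 1681 ≡ 41 (mod 164)
Result: 41^98 ≡ 41 (mod 164)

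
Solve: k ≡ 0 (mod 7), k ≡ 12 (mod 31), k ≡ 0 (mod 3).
M = 7 × 31 × 3 = 651. M₁ = 93, y₁ ≡ 4 (mod 7). M₂ = 21, y₂ ≡ 3 (mod 31). M₃ = 217, y₃ ≡ 1 (mod 3). k = 0×93×4 + 12×21×3 + 0×217×1 ≡ 105 (mod 651)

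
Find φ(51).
32

Prime factorization: 51 = 3 × 17
Using the formula φ(n) = n × Π(1 - 1/p) for each prime factor p:
φ(51) = 51 × (1 - 1/3) × (1 - 1/17)
φ(51) = 32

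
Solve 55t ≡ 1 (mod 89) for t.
34

Using Extended Euclidean Algorithm:
gcd(55, 89) = 1
Bezout coefficients: 55 × 34 + 89 × -21 = 1
So 55 × 34 ≡ 1 (mod 89)
The inverse is 34 mod 89 = 34
Verification: 55 × 34 = 1870 = 21 × 89 + 1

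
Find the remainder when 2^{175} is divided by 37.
By Fermat: 2^{36} ≡ 1 (mod 37). 175 = 4×36 + 31. So 2^{175} ≡ 2^{31} ≡ 22 (mod 37)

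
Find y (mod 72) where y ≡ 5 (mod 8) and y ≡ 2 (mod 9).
M = 8 × 9 = 72. M₁ = 9, y₁ ≡ 1 (mod 8). M₂ = 8, y₂ ≡ 8 (mod 9). y = 5×9×1 + 2×8×8 ≡ 29 (mod 72)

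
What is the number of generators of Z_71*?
Number of primitive roots mod 71 = φ(70) = 24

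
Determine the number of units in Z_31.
30

Prime factorization: 31 = 31
Using the formula φ(n) = n × Π(1 - 1/p) for each prime factor p:
φ(31) = 31 × (1 - 1/31)
φ(31) = 30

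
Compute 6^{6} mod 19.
11

Using successive squaring:
Binary expansion of 6: 110
Powers of 6 mod 19 (each is the square of the previous):
  6^1 ≡ 6 (mod 19)
  6^2 ≡ 6² = 36 ≡ 17 (mod 19)
  6^4 ≡ 17² = 289 ≡ 4 (mod 19)
6 = 4 + 2, so 6^6 = 6^4 × 6^2 ≡ 4 × 17 (mod 19)
Multiplying step by step:
  4 × 17 = 68 ≡ 11 (mod 19)
Result: 6^6 ≡ 11 (mod 19)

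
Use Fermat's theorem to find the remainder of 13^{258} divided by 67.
40

By Fermat's Little Theorem, a^(p-1) ≡ 1 (mod p) for prime p and gcd(a, p) = 1
Here p = 67, so 13^66 ≡ 1 (mod 67)
We can reduce the exponent: 258 mod 66 = 60
So 13^258 ≡ 13^60 (mod 67)
Computing: 13^60 mod 67 = 40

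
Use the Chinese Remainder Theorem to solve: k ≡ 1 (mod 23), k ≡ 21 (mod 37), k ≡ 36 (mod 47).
28659

Using the Chinese Remainder Theorem:
M = product of moduli = 39997
For equation 1: M_1 = 1739, 1739 ≡ 14 (mod 23), inverse of 1739 mod 23 is 5 (check: 14 × 5 = 70 ≡ 1 (mod 23))
For equation 2: M_2 = 1081, 1081 ≡ 8 (mod 37), inverse of 1081 mod 37 is 14 (check: 8 × 14 = 112 ≡ 1 (mod 37))
For equation 3: M_3 = 851, 851 ≡ 5 (mod 47), inverse of 851 mod 47 is 19 (check: 5 × 19 = 95 ≡ 1 (mod 47))
Combine: k ≡ Σ r_i×M_i×(M_i⁻¹ mod m_i) = 1×1739×5 + 21×1081×14 + 36×851×19 = 8695 + 317814 + 582084 = 908593
908593 mod 39997 = 28659
k ≡ 28659 (mod 39997)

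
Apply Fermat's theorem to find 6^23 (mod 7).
By Fermat: 6^{6} ≡ 1 (mod 7). 23 = 3×6 + 5. So 6^{23} ≡ 6^{5} ≡ 6 (mod 7)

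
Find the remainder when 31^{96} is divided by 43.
By Fermat: 31^{42} ≡ 1 (mod 43). 96 = 2×42 + 12. So 31^{96} ≡ 31^{12} ≡ 11 (mod 43)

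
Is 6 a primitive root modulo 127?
p - 1 = 126 has prime divisors 2, 3, 7. Check 6^(126/q) mod 127 for each: 6^(126/2) = 6^63 ≡ 126, 6^(126/3) = 6^42 ≡ 107, 6^(126/7) = 6^18 ≡ 64 (mod 127). None of these is 1, so 6 has order 126 = φ(127), so it is a primitive root mod 127.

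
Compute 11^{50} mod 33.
22

Using successive squaring:
Binary expansion of 50: 110010
Powers of 11 mod 33 (each is the square of the previous):
  11^1 ≡ 11 (mod 33)
  11^2 ≡ 11² = 121 ≡ 22 (mod 33)
  11^4 ≡ 22² = 484 ≡ 22 (mod 33)
  11^8 ≡ 22² = 484 ≡ 22 (mod 33)
  11^16 ≡ 22² = 484 ≡ 22 (mod 33)
  11^32 ≡ 22² = 484 ≡ 22 (mod 33)
50 = 32 + 16 + 2, so 11^50 = 11^32 × 11^16 × 11^2 ≡ 22 × 22 × 22 (mod 33)
Multiplying step by step:
  22 × 22 = 484 ≡ 22 (mod 33)
  22 × 22 = 484 ≡ 22 (mod 33)
Result: 11^50 ≡ 22 (mod 33)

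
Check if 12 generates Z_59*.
p - 1 = 58 has prime divisors 2, 29. Check 12^(58/q) mod 59 for each: 12^(58/2) = 12^29 ≡ 1, 12^(58/29) = 12^2 ≡ 26 (mod 59). Since 12^29 ≡ 1 (mod 59), the order of 12 divides 29 (in fact the order is 29) ≠ 58, so it is not a primitive root.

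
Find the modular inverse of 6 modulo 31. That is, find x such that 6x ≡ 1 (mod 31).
26

Using Extended Euclidean Algorithm:
gcd(6, 31) = 1
Bezout coefficients: 6 × -5 + 31 × 1 = 1
So 6 × -5 ≡ 1 (mod 31)
The inverse is -5 mod 31 = 26
Verification: 6 × 26 = 156 = 5 × 31 + 1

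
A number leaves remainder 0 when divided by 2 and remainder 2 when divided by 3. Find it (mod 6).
M = 2 × 3 = 6. M₁ = 3, y₁ ≡ 1 (mod 2). M₂ = 2, y₂ ≡ 2 (mod 3). x = 0×3×1 + 2×2×2 ≡ 2 (mod 6)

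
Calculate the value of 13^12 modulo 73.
Using repeated squaring. 12 = 8 + 4 (binary 1100). Repeated squaring mod 73: 13^1 ≡ 13; 13^2 ≡ 13² = 169 ≡ 23; 13^4 ≡ 23² = 529 ≡ 18; 13^8 ≡ 18² = 324 ≡ 32. Multiply: 13^12 = 13^8 × 13^4 ≡ 32 × 18 (mod 73): 32 × 18 = 576 ≡ 65. So 13^12 ≡ 65 (mod 73).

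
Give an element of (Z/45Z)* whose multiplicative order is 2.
26 has order 2 mod 45 since 26^{2} ≡ 1 (mod 45) and no smaller power works.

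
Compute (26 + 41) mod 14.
11

(26 + 41) = 67
67 mod 14 = 11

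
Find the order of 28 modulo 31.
Powers of 28 mod 31: 28^1≡28, 28^2≡9, 28^3≡4, 28^4≡19, 28^5≡5, 28^6≡16, 28^7≡14, 28^8≡20, 28^9≡2, 28^10≡25, 28^11≡18, 28^12≡8, 28^13≡7, 28^14≡10, 28^15≡1. Order = 15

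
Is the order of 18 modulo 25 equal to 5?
No, the actual order is 4, not 5.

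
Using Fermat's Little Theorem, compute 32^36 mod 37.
By Fermat's Little Theorem, 32^{36} ≡ 1 (mod 37) since 37 is prime and gcd(32, 37) = 1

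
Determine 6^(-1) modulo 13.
6^(-1) ≡ 11 (mod 13). Verification: 6 × 11 = 66 ≡ 1 (mod 13)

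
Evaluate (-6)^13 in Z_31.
Using repeated squaring. (-6) ≡ 25 (mod 31). 13 = 8 + 4 + 1 (binary 1101). Repeated squaring mod 31: 25^1 ≡ 25; 25^2 ≡ 25² = 625 ≡ 5; 25^4 ≡ 5² = 25 ≡ 25; 25^8 ≡ 25² = 625 ≡ 5. Multiply: (-6)^13 ≡ 25^8 × 25^4 × 25^1 ≡ 5 × 25 × 25 (mod 31): 5 × 25 = 125 ≡ 1; 1 × 25 = 25 ≡ 25. So (-6)^13 ≡ 25 (mod 31).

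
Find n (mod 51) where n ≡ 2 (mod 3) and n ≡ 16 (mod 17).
M = 3 × 17 = 51. M₁ = 17, y₁ ≡ 2 (mod 3). M₂ = 3, y₂ ≡ 6 (mod 17). n = 2×17×2 + 16×3×6 ≡ 50 (mod 51)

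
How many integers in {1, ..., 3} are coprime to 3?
2

Prime factorization: 3 = 3
Using the formula φ(n) = n × Π(1 - 1/p) for each prime factor p:
φ(3) = 3 × (1 - 1/3)
φ(3) = 2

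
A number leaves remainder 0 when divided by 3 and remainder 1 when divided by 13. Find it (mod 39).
M = 3 × 13 = 39. M₁ = 13, y₁ ≡ 1 (mod 3). M₂ = 3, y₂ ≡ 9 (mod 13). t = 0×13×1 + 1×3×9 ≡ 27 (mod 39)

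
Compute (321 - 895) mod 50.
26

(321 - 895) = -574
-574 mod 50 = 26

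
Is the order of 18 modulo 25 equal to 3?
No, the actual order is 4, not 3.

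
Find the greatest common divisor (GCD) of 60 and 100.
20

Using the Euclidean algorithm:
60 = 0 × 100 + 60
100 = 1 × 60 + 40
60 = 1 × 40 + 20
40 = 2 × 20 + 0

GCD(60, 100) = 20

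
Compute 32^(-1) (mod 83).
32^(-1) ≡ 13 (mod 83). Verification: 32 × 13 = 416 ≡ 1 (mod 83)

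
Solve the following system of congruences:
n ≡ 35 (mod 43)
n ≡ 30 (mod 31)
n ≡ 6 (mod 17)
9237

Using the Chinese Remainder Theorem:
M = product of moduli = 22661
For equation 1: M_1 = 527, 527 ≡ 11 (mod 43), inverse of 527 mod 43 is 4 (check: 11 × 4 = 44 ≡ 1 (mod 43))
For equation 2: M_2 = 731, 731 ≡ 18 (mod 31), inverse of 731 mod 31 is 19 (check: 18 × 19 = 342 ≡ 1 (mod 31))
For equation 3: M_3 = 1333, 1333 ≡ 7 (mod 17), inverse of 1333 mod 17 is 5 (check: 7 × 5 = 35 ≡ 1 (mod 17))
Combine: n ≡ Σ r_i×M_i×(M_i⁻¹ mod m_i) = 35×527×4 + 30×731×19 + 6×1333×5 = 73780 + 416670 + 39990 = 530440
530440 mod 22661 = 9237
n ≡ 9237 (mod 22661)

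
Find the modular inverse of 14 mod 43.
14^(-1) ≡ 40 (mod 43). Verification: 14 × 40 = 560 ≡ 1 (mod 43)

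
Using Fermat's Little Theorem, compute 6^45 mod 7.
By Fermat: 6^{6} ≡ 1 (mod 7). 45 = 7×6 + 3. So 6^{45} ≡ 6^{3} ≡ 6 (mod 7)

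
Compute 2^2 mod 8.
2 = 2 (binary 10). Repeated squaring mod 8: 2^1 ≡ 2; 2^2 ≡ 2² = 4 ≡ 4. So 2^2 ≡ 4 (mod 8).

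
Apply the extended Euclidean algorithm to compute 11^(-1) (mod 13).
Extended GCD: 11(6) + 13(-5) = 1. So 11^(-1) ≡ 6 ≡ 6 (mod 13). Verify: 11 × 6 = 66 ≡ 1 (mod 13)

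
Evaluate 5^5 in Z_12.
5 = 4 + 1 (binary 101). Repeated squaring mod 12: 5^1 ≡ 5; 5^2 ≡ 5² = 25 ≡ 1; 5^4 ≡ 1² = 1 ≡ 1. Multiply: 5^5 = 5^4 × 5^1 ≡ 1 × 5 (mod 12): 1 × 5 = 5 ≡ 5. So 5^5 ≡ 5 (mod 12).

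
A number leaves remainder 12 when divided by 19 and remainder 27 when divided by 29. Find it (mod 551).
M = 19 × 29 = 551. M₁ = 29, y₁ ≡ 2 (mod 19). M₂ = 19, y₂ ≡ 26 (mod 29). n = 12×29×2 + 27×19×26 ≡ 259 (mod 551)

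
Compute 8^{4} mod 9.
1

Using successive squaring:
Binary expansion of 4: 100
Powers of 8 mod 9 (each is the square of the previous):
  8^1 ≡ 8 (mod 9)
  8^2 ≡ 8² = 64 ≡ 1 (mod 9)
  8^4 ≡ 1² = 1 ≡ 1 (mod 9)
4 is a power of 2, so 8^4 is the last square: ≡ 1 (mod 9)
Result: 8^4 ≡ 1 (mod 9)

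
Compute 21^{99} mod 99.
54

Using successive squaring:
Binary expansion of 99: 1100011
Powers of 21 mod 99 (each is the square of the previous):
  21^1 ≡ 21 (mod 99)
  21^2 ≡ 21² = 441 ≡ 45 (mod 99)
  21^4 ≡ 45² = 2025 ≡ 45 (mod 99)
  21^8 ≡ 45² = 2025 ≡ 45 (mod 99)
  21^16 ≡ 45² = 2025 ≡ 45 (mod 99)
  21^32 ≡ 45² = 2025 ≡ 45 (mod 99)
  21^64 ≡ 45² = 2025 ≡ 45 (mod 99)
99 = 64 + 32 + 2 + 1, so 21^99 = 21^64 × 21^32 × 21^2 × 21^1 ≡ 45 × 45 × 45 × 21 (mod 99)
Multiplying step by step:
  45 × 45 = 2025 ≡ 45 (mod 99)
  45 × 45 = 2025 ≡ 45 (mod 99)
  45 × 21 = 945 ≡ 54 (mod 99)
Result: 21^99 ≡ 54 (mod 99)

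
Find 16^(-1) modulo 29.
20

Using Extended Euclidean Algorithm:
gcd(16, 29) = 1
Bezout coefficients: 16 × -9 + 29 × 5 = 1
So 16 × -9 ≡ 1 (mod 29)
The inverse is -9 mod 29 = 20
Verification: 16 × 20 = 320 = 11 × 29 + 1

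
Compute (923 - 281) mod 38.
34

(923 - 281) = 642
642 mod 38 = 34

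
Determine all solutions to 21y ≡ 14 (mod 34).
12

Since gcd(21, 34) = 1 divides 14, a solution exists.
Multiply both sides by the inverse of 21 mod 34:
  21^(-1) mod 34 = 13
  x ≡ 13 × 14 ≡ 182 ≡ 12 (mod 34)
Verification: 21 × 12 = 252 = 7 × 34 + 14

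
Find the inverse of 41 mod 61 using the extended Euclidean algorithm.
Extended GCD: 41(3) + 61(-2) = 1. So 41^(-1) ≡ 3 ≡ 3 (mod 61). Verify: 41 × 3 = 123 ≡ 1 (mod 61)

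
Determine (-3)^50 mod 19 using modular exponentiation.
Using Fermat: (-3)^{18} ≡ 1 (mod 19). 50 ≡ 14 (mod 18). So (-3)^{50} ≡ (-3)^{14} ≡ 4 (mod 19)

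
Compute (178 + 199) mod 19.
16

(178 + 199) = 377
377 mod 19 = 16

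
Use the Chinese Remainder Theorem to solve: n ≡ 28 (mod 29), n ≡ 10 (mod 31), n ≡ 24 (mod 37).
20966

Using the Chinese Remainder Theorem:
M = product of moduli = 33263
For equation 1: M_1 = 1147, 1147 ≡ 16 (mod 29), inverse of 1147 mod 29 is 20 (check: 16 × 20 = 320 ≡ 1 (mod 29))
For equation 2: M_2 = 1073, 1073 ≡ 19 (mod 31), inverse of 1073 mod 31 is 18 (check: 19 × 18 = 342 ≡ 1 (mod 31))
For equation 3: M_3 = 899, 899 ≡ 11 (mod 37), inverse of 899 mod 37 is 27 (check: 11 × 27 = 297 ≡ 1 (mod 37))
Combine: n ≡ Σ r_i×M_i×(M_i⁻¹ mod m_i) = 28×1147×20 + 10×1073×18 + 24×899×27 = 642320 + 193140 + 582552 = 1418012
1418012 mod 33263 = 20966
n ≡ 20966 (mod 33263)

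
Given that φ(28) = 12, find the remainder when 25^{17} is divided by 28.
By Euler: 25^{12} ≡ 1 (mod 28) since gcd(25, 28) = 1. 17 = 1×12 + 5. So 25^{17} ≡ 25^{5} ≡ 9 (mod 28)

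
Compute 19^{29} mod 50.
29

Using successive squaring:
Binary expansion of 29: 11101
Powers of 19 mod 50 (each is the square of the previous):
  19^1 ≡ 19 (mod 50)
  19^2 ≡ 19² = 361 ≡ 11 (mod 50)
  19^4 ≡ 11² = 121 ≡ 21 (mod 50)
  19^8 ≡ 21² = 441 ≡ 41 (mod 50)
  19^16 ≡ 41² = 1681 ≡ 31 (mod 50)
29 = 16 + 8 + 4 + 1, so 19^29 = 19^16 × 19^8 × 19^4 × 19^1 ≡ 31 × 41 × 21 × 19 (mod 50)
Multiplying step by step:
  31 × 41 = 1271 ≡ 21 (mod 50)
  21 × 21 = 441 ≡ 41 (mod 50)
  41 × 19 = 779 ≡ 29 (mod 50)
Result: 19^29 ≡ 29 (mod 50)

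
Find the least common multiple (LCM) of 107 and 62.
6634

First find GCD(107, 62) using the Euclidean algorithm:
107 = 1 × 62 + 45
62 = 1 × 45 + 17
45 = 2 × 17 + 11
17 = 1 × 11 + 6
11 = 1 × 6 + 5
6 = 1 × 5 + 1
5 = 5 × 1 + 0
GCD(107, 62) = 1

LCM formula: LCM(a, b) = (a × b) / GCD(a, b)
LCM(107, 62) = (107 × 62) / 1
LCM(107, 62) = 6634 / 1
LCM(107, 62) = 6634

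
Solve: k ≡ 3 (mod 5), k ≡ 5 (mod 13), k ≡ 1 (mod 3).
M = 5 × 13 × 3 = 195. M₁ = 39, y₁ ≡ 4 (mod 5). M₂ = 15, y₂ ≡ 7 (mod 13). M₃ = 65, y₃ ≡ 2 (mod 3). k = 3×39×4 + 5×15×7 + 1×65×2 ≡ 148 (mod 195)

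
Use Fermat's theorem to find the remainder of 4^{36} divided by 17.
1

By Fermat's Little Theorem, a^(p-1) ≡ 1 (mod p) for prime p and gcd(a, p) = 1
Here p = 17, so 4^16 ≡ 1 (mod 17)
We can reduce the exponent: 36 mod 16 = 4
So 4^36 ≡ 4^4 (mod 17)
Computing: 4^4 mod 17 = 1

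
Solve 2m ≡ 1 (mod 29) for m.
2^(-1) ≡ 15 (mod 29). Verification: 2 × 15 = 30 ≡ 1 (mod 29)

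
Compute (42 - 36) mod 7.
6

(42 - 36) = 6
6 mod 7 = 6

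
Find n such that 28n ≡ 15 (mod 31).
26

Since gcd(28, 31) = 1 divides 15, a solution exists.
Multiply both sides by the inverse of 28 mod 31:
  28^(-1) mod 31 = 10
  x ≡ 10 × 15 ≡ 150 ≡ 26 (mod 31)
Verification: 28 × 26 = 728 = 23 × 31 + 15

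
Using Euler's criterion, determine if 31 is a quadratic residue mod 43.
By Euler's criterion: 31^{21} ≡ 1 (mod 43). Since this equals 1, 31 is a QR.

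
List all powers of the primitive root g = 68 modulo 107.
g^1, g^2, ..., g^{106} mod 107: {68, 23, 66, 101, 20, 76, 32, 36, 94, 79, 22, 105, 78, 61, 82, 12, 67, 62, 43, 35, 26, 56, 63, 4, 58, 92, 50, 83, 80, 90, 21, 37, 55, 102, 88, 99, 98, 30, 7, 48, 54, 34, 65, 33, 104, 10, 38, 16, 18, 47, 93, 11, 106, 39, 84, 41, 6, 87, 31, 75, 71, 13, 28, 85, 2, 29, 46, 25, 95, 40, 45, 64, 72, 81, 51, 44, 103, 49, 15, 57, 24, 27, 17, 86, 70, 52, 5, 19, 8, 9, 77, 100, 59, 53, 73, 42, 74, 3, 97, 69, 91, 89, 60, 14, 96, 1}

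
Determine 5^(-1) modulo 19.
5^(-1) ≡ 4 (mod 19). Verification: 5 × 4 = 20 ≡ 1 (mod 19)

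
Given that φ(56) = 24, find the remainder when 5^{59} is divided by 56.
By Euler: 5^{24} ≡ 1 (mod 56) since gcd(5, 56) = 1. 59 = 2×24 + 11. So 5^{59} ≡ 5^{11} ≡ 45 (mod 56)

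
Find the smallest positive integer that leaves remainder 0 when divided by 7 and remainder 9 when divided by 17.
M = 7 × 17 = 119. M₁ = 17, y₁ ≡ 5 (mod 7). M₂ = 7, y₂ ≡ 5 (mod 17). y = 0×17×5 + 9×7×5 ≡ 77 (mod 119). The smallest positive such number is 77.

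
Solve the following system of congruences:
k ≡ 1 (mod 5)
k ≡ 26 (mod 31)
26

Using the Chinese Remainder Theorem:
M = product of moduli = 155
For equation 1: M_1 = 31, 31 ≡ 1 (mod 5), inverse of 31 mod 5 is 1 (check: 1 × 1 = 1 ≡ 1 (mod 5))
For equation 2: M_2 = 5, 5 ≡ 5 (mod 31), inverse of 5 mod 31 is 25 (check: 5 × 25 = 125 ≡ 1 (mod 31))
Combine: k ≡ Σ r_i×M_i×(M_i⁻¹ mod m_i) = 1×31×1 + 26×5×25 = 31 + 3250 = 3281
3281 mod 155 = 26
k ≡ 26 (mod 155)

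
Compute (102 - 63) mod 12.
3

(102 - 63) = 39
39 mod 12 = 3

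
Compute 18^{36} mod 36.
0

Using successive squaring:
Binary expansion of 36: 100100
Powers of 18 mod 36 (each is the square of the previous):
  18^1 ≡ 18 (mod 36)
  18^2 ≡ 18² = 324 ≡ 0 (mod 36)
  18^4 ≡ 0² = 0 ≡ 0 (mod 36)
  18^8 ≡ 0² = 0 ≡ 0 (mod 36)
  18^16 ≡ 0² = 0 ≡ 0 (mod 36)
  18^32 ≡ 0² = 0 ≡ 0 (mod 36)
36 = 32 + 4, so 18^36 = 18^32 × 18^4 ≡ 0 × 0 (mod 36)
Multiplying step by step:
  0 × 0 = 0 ≡ 0 (mod 36)
Result: 18^36 ≡ 0 (mod 36)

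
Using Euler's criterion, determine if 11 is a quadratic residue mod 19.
By Euler's criterion: 11^{9} ≡ 1 (mod 19). Since this equals 1, 11 is a QR.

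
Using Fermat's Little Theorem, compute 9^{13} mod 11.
3

By Fermat's Little Theorem, a^(p-1) ≡ 1 (mod p) for prime p and gcd(a, p) = 1
Here p = 11, so 9^10 ≡ 1 (mod 11)
We can reduce the exponent: 13 mod 10 = 3
So 9^13 ≡ 9^3 (mod 11)
Computing: 9^3 mod 11 = 3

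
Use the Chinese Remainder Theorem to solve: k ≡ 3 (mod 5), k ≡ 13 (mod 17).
M = 5 × 17 = 85. M₁ = 17, y₁ ≡ 3 (mod 5). M₂ = 5, y₂ ≡ 7 (mod 17). k = 3×17×3 + 13×5×7 ≡ 13 (mod 85)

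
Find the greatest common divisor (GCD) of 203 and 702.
1

Using the Euclidean algorithm:
203 = 0 × 702 + 203
702 = 3 × 203 + 93
203 = 2 × 93 + 17
93 = 5 × 17 + 8
17 = 2 × 8 + 1
8 = 8 × 1 + 0

GCD(203, 702) = 1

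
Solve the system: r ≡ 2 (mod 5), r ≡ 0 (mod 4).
M = 5 × 4 = 20. M₁ = 4, y₁ ≡ 4 (mod 5). M₂ = 5, y₂ ≡ 1 (mod 4). r = 2×4×4 + 0×5×1 ≡ 12 (mod 20)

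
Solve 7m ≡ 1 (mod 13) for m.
7^(-1) ≡ 2 (mod 13). Verification: 7 × 2 = 14 ≡ 1 (mod 13)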